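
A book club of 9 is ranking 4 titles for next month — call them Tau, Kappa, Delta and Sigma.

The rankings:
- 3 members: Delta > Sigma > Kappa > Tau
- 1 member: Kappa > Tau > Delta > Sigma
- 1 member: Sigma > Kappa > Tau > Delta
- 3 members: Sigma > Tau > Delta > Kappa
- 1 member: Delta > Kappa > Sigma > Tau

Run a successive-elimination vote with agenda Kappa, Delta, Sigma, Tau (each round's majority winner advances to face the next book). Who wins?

Round 1: Kappa vs Delta — 2–7, Delta advances.
Round 2: Delta vs Sigma — 5–4, Delta advances.
Round 3: Delta vs Tau — 4–5, Tau advances.
The agenda winner is Tau.

Tau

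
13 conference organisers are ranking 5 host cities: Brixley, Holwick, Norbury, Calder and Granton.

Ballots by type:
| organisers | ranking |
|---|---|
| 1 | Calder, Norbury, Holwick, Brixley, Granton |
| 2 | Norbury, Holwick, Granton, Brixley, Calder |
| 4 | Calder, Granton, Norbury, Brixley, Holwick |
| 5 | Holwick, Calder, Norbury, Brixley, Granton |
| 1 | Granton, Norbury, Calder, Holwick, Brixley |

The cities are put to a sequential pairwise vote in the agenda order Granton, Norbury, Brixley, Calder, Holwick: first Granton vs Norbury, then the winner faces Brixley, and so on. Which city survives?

Holwick

Round 1: Granton vs Norbury — 5–8, Norbury advances.
Round 2: Norbury vs Brixley — 13–0, Norbury advances.
Round 3: Norbury vs Calder — 3–10, Calder advances.
Round 4: Calder vs Holwick — 6–7, Holwick advances.
The agenda winner is Holwick.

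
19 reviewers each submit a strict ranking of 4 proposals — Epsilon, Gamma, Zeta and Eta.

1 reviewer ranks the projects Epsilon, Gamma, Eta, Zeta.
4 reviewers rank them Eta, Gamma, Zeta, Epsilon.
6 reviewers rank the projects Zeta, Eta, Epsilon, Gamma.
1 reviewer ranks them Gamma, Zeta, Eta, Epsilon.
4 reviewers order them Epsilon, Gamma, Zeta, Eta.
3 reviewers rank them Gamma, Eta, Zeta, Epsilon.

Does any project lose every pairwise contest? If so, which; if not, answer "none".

none

Pairwise majorities:
Epsilon vs Gamma: Epsilon is ranked higher on 1+6+4 = 11 ballots, Gamma on 8. Epsilon wins 11–8.
Epsilon vs Zeta: 1+4 = 5 for Epsilon, 14 for Zeta — Zeta by 14–5.
Epsilon–Eta: Eta 14–5.
Gamma vs Zeta: 1+4+1+4+3 = 13 for Gamma, 6 for Zeta — Gamma by 13–6.
Gamma–Eta: Eta 10–9.
Zeta vs Eta: Zeta is ranked higher on 6+1+4 = 11 ballots, Eta on 8. Zeta wins 11–8.
Every project wins at least one matchup (Epsilon beats Gamma; Gamma beats Zeta; Zeta beats Epsilon; Eta beats Epsilon), so there is no Condorcet loser.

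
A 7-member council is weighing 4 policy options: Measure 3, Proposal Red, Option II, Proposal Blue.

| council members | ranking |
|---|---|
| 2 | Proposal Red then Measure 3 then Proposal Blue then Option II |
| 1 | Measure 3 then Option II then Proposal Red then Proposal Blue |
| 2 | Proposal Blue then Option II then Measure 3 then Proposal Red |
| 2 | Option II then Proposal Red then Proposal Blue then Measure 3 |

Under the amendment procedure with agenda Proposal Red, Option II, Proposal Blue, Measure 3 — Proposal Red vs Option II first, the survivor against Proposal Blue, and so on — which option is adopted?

Proposal Blue

Round 1: Proposal Red vs Option II — 2–5, Option II advances.
Round 2: Option II vs Proposal Blue — 3–4, Proposal Blue advances.
Round 3: Proposal Blue vs Measure 3 — 4–3, Proposal Blue advances.
The agenda winner is Proposal Blue.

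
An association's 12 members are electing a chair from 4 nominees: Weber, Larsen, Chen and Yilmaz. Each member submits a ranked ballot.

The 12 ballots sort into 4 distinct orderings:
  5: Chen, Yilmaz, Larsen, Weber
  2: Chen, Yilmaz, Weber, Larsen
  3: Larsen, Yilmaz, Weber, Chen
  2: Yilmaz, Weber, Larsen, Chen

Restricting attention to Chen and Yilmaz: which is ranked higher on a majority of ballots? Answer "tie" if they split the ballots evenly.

Ballots ranking Chen above Yilmaz: 5 + 2 = 7.
Ballots ranking Yilmaz above Chen: 12 − 7 = 5.
Chen wins the head-to-head 7–5.

Chen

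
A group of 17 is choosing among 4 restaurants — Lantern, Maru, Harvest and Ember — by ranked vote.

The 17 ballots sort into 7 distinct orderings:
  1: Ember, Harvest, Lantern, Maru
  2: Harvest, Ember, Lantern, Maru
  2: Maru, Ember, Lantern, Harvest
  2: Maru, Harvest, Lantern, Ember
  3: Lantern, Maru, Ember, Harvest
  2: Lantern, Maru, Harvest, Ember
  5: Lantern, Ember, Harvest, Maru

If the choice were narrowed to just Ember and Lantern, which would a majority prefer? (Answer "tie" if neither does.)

Ballots ranking Ember above Lantern: 1 + 2 + 2 = 5.
Ballots ranking Lantern above Ember: 17 − 5 = 12.
Lantern wins the head-to-head 12–5.

Lantern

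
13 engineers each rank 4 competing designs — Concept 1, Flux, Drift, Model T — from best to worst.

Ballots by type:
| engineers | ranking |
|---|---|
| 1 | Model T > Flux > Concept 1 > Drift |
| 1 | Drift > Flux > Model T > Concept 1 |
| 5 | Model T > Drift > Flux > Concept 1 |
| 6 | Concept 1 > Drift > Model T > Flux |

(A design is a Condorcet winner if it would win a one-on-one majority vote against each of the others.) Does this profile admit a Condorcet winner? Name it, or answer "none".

none

Head-to-head results (13 engineers):
Concept 1 vs Flux: Flux, 7–6.
Concept 1–Drift: Concept 1 7–6.
Concept 1 vs Model T: Model T, 7–6.
Flux–Drift: Drift 12–1.
Flux vs Model T: Model T wins 12–1.
Drift vs Model T: Drift wins 7–6.
Each design drops at least one matchup (Concept 1 loses to Flux; Flux loses to Drift; Drift loses to Concept 1; Model T loses to Drift); the cycle Concept 1 beats Drift beats Flux beats Concept 1 rules out a Condorcet winner.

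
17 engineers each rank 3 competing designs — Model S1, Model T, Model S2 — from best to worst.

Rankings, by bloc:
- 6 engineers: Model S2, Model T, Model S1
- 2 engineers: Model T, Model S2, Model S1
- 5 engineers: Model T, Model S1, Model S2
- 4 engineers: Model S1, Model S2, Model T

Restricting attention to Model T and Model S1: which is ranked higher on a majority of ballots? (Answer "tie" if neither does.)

Model T

Ballots ranking Model T above Model S1: 6 + 2 + 5 = 13.
Ballots ranking Model S1 above Model T: 17 − 13 = 4.
Model T wins the head-to-head 13–4.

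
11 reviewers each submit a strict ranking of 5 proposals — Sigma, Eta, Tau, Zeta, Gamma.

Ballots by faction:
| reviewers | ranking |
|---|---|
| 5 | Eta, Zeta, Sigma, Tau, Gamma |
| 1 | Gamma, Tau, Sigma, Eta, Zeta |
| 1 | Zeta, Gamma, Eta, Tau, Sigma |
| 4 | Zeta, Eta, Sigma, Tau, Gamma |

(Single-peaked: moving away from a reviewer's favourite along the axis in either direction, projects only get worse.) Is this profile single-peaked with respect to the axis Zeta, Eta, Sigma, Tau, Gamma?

Axis positions: Zeta=1, Eta=2, Sigma=3, Tau=4, Gamma=5.
Faction 1 (peak Eta at position 2): ranking walks positions 2-1-3-4-5, expanding outward from the peak — single-peaked.
Faction 2 (peak Gamma at position 5): ranking walks positions 5-4-3-2-1, expanding outward from the peak — single-peaked.
Faction 3: ranking walks positions 1-5-2-4-3; Gamma is ranked above Eta even though Eta lies between Gamma and the peak Zeta on the axis — preferences dip and rise again. Not single-peaked.
Faction 4 (peak Zeta at position 1): ranking walks positions 1-2-3-4-5, expanding outward from the peak — single-peaked.
Faction 3 violates single-peakedness, so the profile is not single-peaked on this axis.

no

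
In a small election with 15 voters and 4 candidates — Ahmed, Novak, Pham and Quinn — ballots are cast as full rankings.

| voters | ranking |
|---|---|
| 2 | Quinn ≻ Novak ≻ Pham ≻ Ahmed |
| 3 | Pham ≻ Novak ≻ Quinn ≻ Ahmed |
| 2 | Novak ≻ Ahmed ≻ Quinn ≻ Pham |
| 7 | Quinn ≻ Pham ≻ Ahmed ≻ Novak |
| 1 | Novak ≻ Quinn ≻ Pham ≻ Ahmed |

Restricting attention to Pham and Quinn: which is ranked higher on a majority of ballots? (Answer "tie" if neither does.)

Ballots ranking Pham above Quinn: 3.
Ballots ranking Quinn above Pham: 15 − 3 = 12.
Quinn wins the head-to-head 12–3.

Quinn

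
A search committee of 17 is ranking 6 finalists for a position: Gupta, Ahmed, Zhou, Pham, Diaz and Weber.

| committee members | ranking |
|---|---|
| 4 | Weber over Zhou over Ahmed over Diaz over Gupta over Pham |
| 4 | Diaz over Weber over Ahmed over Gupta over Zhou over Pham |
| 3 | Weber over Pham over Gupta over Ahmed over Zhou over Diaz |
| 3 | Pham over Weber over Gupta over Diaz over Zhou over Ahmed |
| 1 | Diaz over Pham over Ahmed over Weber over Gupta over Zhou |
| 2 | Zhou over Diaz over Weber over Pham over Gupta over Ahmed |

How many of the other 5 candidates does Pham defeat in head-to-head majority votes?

Pham against each rival (17 committee members):
Pham vs Gupta: Pham, 9–8.
Pham vs Ahmed: Pham, 9–8.
Pham vs Zhou: Pham preferred on 3+3+1 = 7 ballots; Zhou wins 10–7.
Pham vs Diaz: Pham is ranked higher on 3+3 = 6 ballots, Diaz on 11. Diaz wins 11–6.
Pham–Weber: Weber 13–4.
Pham beats Gupta, Ahmed; loses to Zhou, Diaz, Weber — 2 pairwise wins.

2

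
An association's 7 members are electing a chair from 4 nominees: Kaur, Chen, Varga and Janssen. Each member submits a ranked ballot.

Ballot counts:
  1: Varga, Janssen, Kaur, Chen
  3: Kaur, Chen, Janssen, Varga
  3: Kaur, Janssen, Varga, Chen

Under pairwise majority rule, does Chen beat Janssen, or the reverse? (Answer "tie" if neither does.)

Ballots ranking Chen above Janssen: 3.
Ballots ranking Janssen above Chen: 7 − 3 = 4.
Janssen wins the head-to-head 4–3.

Janssen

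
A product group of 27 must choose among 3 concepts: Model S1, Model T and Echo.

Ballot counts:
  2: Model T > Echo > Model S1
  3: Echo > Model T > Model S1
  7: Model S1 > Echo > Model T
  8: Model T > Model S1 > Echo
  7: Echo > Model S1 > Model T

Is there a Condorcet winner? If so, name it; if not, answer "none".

Model S1

Pairwise majorities:
Model S1 vs Model T: Model S1 preferred on 7+7 = 14 ballots; Model S1 wins 14–13.
Model S1 vs Echo: 15 to 12, Model S1.
Model T vs Echo: 2+8 = 10 for Model T, 17 for Echo — Echo by 17–10.
Model S1 beats each of Model T, Echo — Model S1 is the Condorcet winner.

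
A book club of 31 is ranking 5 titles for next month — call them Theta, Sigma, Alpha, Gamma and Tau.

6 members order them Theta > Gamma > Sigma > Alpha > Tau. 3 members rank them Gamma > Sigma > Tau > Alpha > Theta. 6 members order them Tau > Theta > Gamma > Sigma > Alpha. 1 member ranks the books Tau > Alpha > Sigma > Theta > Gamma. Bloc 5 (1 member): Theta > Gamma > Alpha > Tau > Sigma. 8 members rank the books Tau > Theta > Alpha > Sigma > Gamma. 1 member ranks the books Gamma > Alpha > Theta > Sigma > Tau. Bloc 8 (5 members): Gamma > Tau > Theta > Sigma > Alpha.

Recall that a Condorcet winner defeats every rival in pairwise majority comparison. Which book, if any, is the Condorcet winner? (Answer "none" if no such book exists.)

Check each pair by majority over 31 ballots:
Theta vs Sigma: Theta, 27–4.
Theta vs Alpha: Theta wins 26–5.
Theta vs Gamma: Theta wins 22–9.
Theta vs Tau: Tau, 23–8.
Sigma vs Alpha: Sigma wins 20–11.
Sigma vs Gamma: Gamma wins 22–9.
Sigma vs Tau: Tau, 21–10.
Alpha–Gamma: Gamma 22–9.
Alpha–Tau: Tau 23–8.
Gamma vs Tau: Gamma, 16–15.
No book is unbeaten: Theta loses to Tau; Sigma loses to Theta; Alpha loses to Theta; Gamma loses to Theta; Tau loses to Gamma. In particular Theta beats Gamma beats Tau beats Theta is a majority cycle — no Condorcet winner exists.

none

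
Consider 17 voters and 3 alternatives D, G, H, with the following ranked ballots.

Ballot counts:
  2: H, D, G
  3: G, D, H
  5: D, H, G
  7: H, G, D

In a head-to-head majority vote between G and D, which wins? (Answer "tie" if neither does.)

G

Ballots ranking G above D: 3 + 7 = 10.
Ballots ranking D above G: 17 − 10 = 7.
G wins the head-to-head 10–7.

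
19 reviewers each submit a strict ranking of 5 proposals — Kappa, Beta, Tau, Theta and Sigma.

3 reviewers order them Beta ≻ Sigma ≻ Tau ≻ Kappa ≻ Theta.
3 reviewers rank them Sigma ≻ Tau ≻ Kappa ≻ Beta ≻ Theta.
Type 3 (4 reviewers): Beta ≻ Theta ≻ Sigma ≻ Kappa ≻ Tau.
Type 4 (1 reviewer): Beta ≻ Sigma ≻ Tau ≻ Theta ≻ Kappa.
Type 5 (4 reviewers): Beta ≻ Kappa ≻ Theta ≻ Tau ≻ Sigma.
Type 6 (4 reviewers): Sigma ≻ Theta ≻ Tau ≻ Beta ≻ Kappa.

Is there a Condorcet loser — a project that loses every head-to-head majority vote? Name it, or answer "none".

Pairwise majorities:
Kappa vs Beta: Kappa preferred on 3 ballots; Beta wins 16–3.
Kappa vs Tau: Kappa is ranked higher on 4+4 = 8 ballots, Tau on 11. Tau wins 11–8.
Kappa vs Theta: Kappa wins 10–9.
Kappa–Sigma: Sigma 15–4.
Beta vs Tau: Beta, 12–7.
Beta vs Theta: 15 to 4, Beta.
Beta vs Sigma: 12 to 7, Beta.
Tau vs Theta: 3+3+1 = 7 for Tau, 12 for Theta — Theta by 12–7.
Tau–Sigma: Sigma 15–4.
Theta–Sigma: Sigma 11–8.
No project is winless: Kappa beats Theta; Beta beats Kappa; Tau beats Kappa; Theta beats Tau; Sigma beats Kappa. There is no Condorcet loser.

none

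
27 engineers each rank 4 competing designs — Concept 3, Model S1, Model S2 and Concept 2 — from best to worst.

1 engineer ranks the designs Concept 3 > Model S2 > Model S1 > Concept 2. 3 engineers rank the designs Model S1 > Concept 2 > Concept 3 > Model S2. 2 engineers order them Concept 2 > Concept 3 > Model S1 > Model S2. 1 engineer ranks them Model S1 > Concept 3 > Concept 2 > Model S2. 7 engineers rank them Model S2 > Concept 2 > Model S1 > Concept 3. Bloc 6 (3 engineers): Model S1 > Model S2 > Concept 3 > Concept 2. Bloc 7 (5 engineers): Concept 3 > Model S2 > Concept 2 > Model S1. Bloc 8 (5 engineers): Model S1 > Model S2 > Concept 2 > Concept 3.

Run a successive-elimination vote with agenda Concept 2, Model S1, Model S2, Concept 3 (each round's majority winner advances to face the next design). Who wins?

Round 1: Concept 2 vs Model S1 — 14–13, Concept 2 advances.
Round 2: Concept 2 vs Model S2 — 6–21, Model S2 advances.
Round 3: Model S2 vs Concept 3 — 15–12, Model S2 advances.
Model S2 survives the agenda.

Model S2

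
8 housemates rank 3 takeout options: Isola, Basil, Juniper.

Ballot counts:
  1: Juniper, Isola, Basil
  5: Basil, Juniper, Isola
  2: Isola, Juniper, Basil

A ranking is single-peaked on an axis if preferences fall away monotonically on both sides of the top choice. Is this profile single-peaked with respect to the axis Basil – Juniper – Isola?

Axis positions: Basil=1, Juniper=2, Isola=3.
Faction 1 (peak Juniper at position 2): ranking walks positions 2-3-1, expanding outward from the peak — single-peaked.
Faction 2 (peak Basil at position 1): ranking walks positions 1-2-3, expanding outward from the peak — single-peaked.
Faction 3 (peak Isola at position 3): ranking walks positions 3-2-1, expanding outward from the peak — single-peaked.
Every ranking is single-peaked on this axis.

yes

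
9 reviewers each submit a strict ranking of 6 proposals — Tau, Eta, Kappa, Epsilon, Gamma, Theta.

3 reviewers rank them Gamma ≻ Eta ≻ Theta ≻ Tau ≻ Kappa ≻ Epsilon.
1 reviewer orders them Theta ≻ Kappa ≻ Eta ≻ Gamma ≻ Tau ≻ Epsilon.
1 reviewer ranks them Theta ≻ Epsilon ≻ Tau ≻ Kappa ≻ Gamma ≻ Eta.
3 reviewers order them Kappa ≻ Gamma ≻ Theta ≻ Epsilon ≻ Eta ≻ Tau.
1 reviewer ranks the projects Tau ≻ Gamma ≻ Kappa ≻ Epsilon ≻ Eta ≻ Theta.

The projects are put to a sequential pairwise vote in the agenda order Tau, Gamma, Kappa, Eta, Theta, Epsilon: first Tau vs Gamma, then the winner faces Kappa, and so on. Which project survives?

Round 1: Tau vs Gamma — 2–7, Gamma advances.
Round 2: Gamma vs Kappa — 4–5, Kappa advances.
Round 3: Kappa vs Eta — 6–3, Kappa advances.
Round 4: Kappa vs Theta — 4–5, Theta advances.
Round 5: Theta vs Epsilon — 8–1, Theta advances.
The agenda winner is Theta.

Theta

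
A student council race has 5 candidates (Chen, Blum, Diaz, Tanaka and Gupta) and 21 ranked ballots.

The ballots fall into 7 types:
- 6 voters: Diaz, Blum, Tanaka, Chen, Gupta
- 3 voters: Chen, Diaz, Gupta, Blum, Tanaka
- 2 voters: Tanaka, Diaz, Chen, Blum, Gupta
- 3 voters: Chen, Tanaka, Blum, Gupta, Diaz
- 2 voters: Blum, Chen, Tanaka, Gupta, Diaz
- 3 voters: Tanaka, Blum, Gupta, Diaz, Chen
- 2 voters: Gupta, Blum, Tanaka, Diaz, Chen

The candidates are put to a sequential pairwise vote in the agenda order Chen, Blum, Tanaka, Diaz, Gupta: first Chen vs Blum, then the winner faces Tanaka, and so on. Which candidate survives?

Diaz

Round 1: Chen vs Blum — 8–13, Blum advances.
Round 2: Blum vs Tanaka — 13–8, Blum advances.
Round 3: Blum vs Diaz — 10–11, Diaz advances.
Round 4: Diaz vs Gupta — 11–10, Diaz advances.
Diaz survives the agenda.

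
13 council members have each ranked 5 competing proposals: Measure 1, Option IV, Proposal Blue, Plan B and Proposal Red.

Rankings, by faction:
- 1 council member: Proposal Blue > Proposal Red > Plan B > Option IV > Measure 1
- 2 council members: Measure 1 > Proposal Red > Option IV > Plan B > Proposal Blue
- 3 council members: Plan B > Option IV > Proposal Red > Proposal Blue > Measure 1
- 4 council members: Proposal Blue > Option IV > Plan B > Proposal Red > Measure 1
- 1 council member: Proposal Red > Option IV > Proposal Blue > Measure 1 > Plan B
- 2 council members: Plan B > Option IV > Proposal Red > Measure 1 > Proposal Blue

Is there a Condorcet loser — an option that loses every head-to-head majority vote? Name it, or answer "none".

Measure 1

Head-to-head results (13 council members):
Measure 1 vs Option IV: Measure 1 is ranked higher on 2 ballots, Option IV on 11. Option IV wins 11–2.
Measure 1 vs Proposal Blue: Proposal Blue wins 9–4.
Measure 1 vs Plan B: Measure 1 is ranked higher on 2+1 = 3 ballots, Plan B on 10. Plan B wins 10–3.
Measure 1–Proposal Red: Proposal Red 11–2.
Option IV vs Proposal Blue: Option IV wins 8–5.
Option IV vs Plan B: Option IV preferred on 2+4+1 = 7 ballots; Option IV wins 7–6.
Option IV vs Proposal Red: Option IV wins 9–4.
Proposal Blue vs Plan B: Proposal Blue preferred on 1+4+1 = 6 ballots; Plan B wins 7–6.
Proposal Blue vs Proposal Red: Proposal Blue is ranked higher on 1+4 = 5 ballots, Proposal Red on 8. Proposal Red wins 8–5.
Plan B vs Proposal Red: Plan B preferred on 3+4+2 = 9 ballots; Plan B wins 9–4.
Measure 1 loses to every other option — it is the Condorcet loser.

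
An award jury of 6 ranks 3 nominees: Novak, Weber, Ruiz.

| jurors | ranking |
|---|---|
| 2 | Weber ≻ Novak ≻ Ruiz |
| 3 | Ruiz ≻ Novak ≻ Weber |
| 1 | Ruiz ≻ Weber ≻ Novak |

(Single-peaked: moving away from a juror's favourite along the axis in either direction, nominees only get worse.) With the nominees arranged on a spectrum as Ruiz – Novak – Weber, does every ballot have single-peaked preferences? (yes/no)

no

Axis positions: Ruiz=1, Novak=2, Weber=3.
Cluster 1 (peak Weber at position 3): ranking walks positions 3-2-1, expanding outward from the peak — single-peaked.
Cluster 2 (peak Ruiz at position 1): ranking walks positions 1-2-3, expanding outward from the peak — single-peaked.
Cluster 3: ranking walks positions 1-3-2; Weber is ranked above Novak even though Novak lies between Weber and the peak Ruiz on the axis — preferences dip and rise again. Not single-peaked.
Cluster 3 violates single-peakedness, so the profile is not single-peaked on this axis.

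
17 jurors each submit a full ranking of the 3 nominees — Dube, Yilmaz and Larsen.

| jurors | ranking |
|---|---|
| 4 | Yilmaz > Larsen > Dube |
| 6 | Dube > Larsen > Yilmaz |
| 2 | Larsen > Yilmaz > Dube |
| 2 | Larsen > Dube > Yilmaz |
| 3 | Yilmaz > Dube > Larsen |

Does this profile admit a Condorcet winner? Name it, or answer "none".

none

Check each pair by majority over 17 ballots:
Dube vs Yilmaz: Dube preferred on 6+2 = 8 ballots; Yilmaz wins 9–8.
Dube vs Larsen: Dube preferred on 6+3 = 9 ballots; Dube wins 9–8.
Yilmaz vs Larsen: Yilmaz is ranked higher on 4+3 = 7 ballots, Larsen on 10. Larsen wins 10–7.
No nominee is unbeaten: Dube loses to Yilmaz; Yilmaz loses to Larsen; Larsen loses to Dube. In particular Dube > Larsen > Yilmaz > Dube is a majority cycle — no Condorcet winner exists.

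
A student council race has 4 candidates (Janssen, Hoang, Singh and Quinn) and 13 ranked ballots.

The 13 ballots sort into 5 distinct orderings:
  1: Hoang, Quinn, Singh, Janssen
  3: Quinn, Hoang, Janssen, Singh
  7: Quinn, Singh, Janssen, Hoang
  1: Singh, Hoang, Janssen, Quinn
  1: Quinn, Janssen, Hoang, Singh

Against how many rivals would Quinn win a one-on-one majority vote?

Quinn against each rival (13 voters):
Quinn vs Janssen: 12 to 1, Quinn.
Quinn–Hoang: Quinn 11–2.
Quinn vs Singh: 12 to 1, Quinn.
Quinn beats Janssen, Hoang, Singh — 3 pairwise wins.

3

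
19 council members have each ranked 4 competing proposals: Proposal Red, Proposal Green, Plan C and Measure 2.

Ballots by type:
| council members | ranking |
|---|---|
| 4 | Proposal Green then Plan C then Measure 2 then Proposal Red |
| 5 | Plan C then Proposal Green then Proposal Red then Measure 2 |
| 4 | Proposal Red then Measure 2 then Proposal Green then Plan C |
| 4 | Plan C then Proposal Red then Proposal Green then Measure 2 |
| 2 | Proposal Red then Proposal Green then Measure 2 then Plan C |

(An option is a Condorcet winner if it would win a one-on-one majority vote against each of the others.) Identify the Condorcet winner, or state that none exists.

Head-to-head results (19 council members):
Proposal Red vs Proposal Green: Proposal Red wins 10–9.
Proposal Red vs Plan C: Plan C wins 13–6.
Proposal Red vs Measure 2: 5+4+4+2 = 15 for Proposal Red, 4 for Measure 2 — Proposal Red by 15–4.
Proposal Green vs Plan C: Proposal Green is ranked higher on 4+4+2 = 10 ballots, Plan C on 9. Proposal Green wins 10–9.
Proposal Green vs Measure 2: Proposal Green is ranked higher on 4+5+4+2 = 15 ballots, Measure 2 on 4. Proposal Green wins 15–4.
Plan C–Measure 2: Plan C 13–6.
Every option loses at least once (Proposal Red loses to Plan C; Proposal Green loses to Proposal Red; Plan C loses to Proposal Green; Measure 2 loses to Proposal Red). The majority relation contains the cycle Proposal Red beats Proposal Green beats Plan C beats Proposal Red, so there is no Condorcet winner.

none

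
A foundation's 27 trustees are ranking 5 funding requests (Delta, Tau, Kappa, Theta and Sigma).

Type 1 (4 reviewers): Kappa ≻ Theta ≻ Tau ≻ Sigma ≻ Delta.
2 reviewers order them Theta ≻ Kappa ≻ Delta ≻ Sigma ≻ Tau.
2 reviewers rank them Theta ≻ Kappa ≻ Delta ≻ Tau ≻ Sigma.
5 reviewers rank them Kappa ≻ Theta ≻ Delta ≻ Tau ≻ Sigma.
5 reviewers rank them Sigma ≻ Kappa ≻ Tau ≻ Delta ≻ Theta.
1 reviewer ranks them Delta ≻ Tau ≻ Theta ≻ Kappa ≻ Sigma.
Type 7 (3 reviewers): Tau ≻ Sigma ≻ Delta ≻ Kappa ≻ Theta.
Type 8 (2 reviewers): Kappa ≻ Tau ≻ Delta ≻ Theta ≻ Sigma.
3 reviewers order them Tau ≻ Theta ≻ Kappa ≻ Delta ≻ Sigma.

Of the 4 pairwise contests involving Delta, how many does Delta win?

1

Delta against each rival (27 reviewers):
Delta vs Tau: Tau wins 17–10.
Delta vs Kappa: 4 to 23, Kappa.
Delta vs Theta: 5+1+3+2 = 11 for Delta, 16 for Theta — Theta by 16–11.
Delta vs Sigma: Delta wins 15–12.
Delta beats Sigma; loses to Tau, Kappa, Theta — 1 pairwise win.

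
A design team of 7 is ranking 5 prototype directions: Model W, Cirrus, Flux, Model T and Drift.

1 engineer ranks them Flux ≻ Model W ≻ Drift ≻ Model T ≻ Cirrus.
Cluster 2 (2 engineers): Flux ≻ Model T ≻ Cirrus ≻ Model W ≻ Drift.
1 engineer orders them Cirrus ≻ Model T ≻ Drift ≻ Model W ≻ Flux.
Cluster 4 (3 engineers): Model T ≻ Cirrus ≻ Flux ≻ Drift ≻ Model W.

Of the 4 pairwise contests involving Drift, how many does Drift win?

1

Drift against each rival (7 engineers):
Drift vs Model W: 4 to 3, Drift.
Drift vs Cirrus: 1 for Drift, 6 for Cirrus — Cirrus by 6–1.
Drift–Flux: Flux 6–1.
Drift vs Model T: 1 for Drift, 6 for Model T — Model T by 6–1.
Drift beats Model W; loses to Cirrus, Flux, Model T — 1 pairwise win.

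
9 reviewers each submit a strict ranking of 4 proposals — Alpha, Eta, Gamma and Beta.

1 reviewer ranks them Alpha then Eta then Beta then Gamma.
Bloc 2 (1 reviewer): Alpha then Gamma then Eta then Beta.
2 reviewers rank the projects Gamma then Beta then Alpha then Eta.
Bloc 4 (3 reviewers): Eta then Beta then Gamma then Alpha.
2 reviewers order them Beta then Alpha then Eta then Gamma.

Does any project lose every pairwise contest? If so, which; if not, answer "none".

none

Pairwise majorities:
Alpha vs Eta: Alpha preferred on 1+1+2+2 = 6 ballots; Alpha wins 6–3.
Alpha vs Gamma: Gamma wins 5–4.
Alpha vs Beta: Alpha is ranked higher on 1+1 = 2 ballots, Beta on 7. Beta wins 7–2.
Eta vs Gamma: Eta is ranked higher on 1+3+2 = 6 ballots, Gamma on 3. Eta wins 6–3.
Eta vs Beta: Eta is ranked higher on 1+1+3 = 5 ballots, Beta on 4. Eta wins 5–4.
Gamma vs Beta: Gamma preferred on 1+2 = 3 ballots; Beta wins 6–3.
Every project wins at least one matchup (Alpha beats Eta; Eta beats Gamma; Gamma beats Alpha; Beta beats Alpha), so there is no Condorcet loser.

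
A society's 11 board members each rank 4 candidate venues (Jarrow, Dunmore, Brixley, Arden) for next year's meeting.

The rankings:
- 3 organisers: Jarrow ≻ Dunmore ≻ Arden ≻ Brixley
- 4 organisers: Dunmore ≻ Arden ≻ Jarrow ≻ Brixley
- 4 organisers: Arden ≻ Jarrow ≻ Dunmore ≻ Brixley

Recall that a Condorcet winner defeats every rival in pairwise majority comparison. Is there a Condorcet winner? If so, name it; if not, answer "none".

Head-to-head results (11 organisers):
Jarrow vs Dunmore: Jarrow wins 7–4.
Jarrow vs Brixley: Jarrow, 11–0.
Jarrow vs Arden: Arden, 8–3.
Dunmore–Brixley: Dunmore 11–0.
Dunmore vs Arden: Dunmore wins 7–4.
Brixley–Arden: Arden 11–0.
Each city drops at least one matchup (Jarrow loses to Arden; Dunmore loses to Jarrow; Brixley loses to Jarrow; Arden loses to Dunmore); the cycle Jarrow → Dunmore → Arden → Jarrow rules out a Condorcet winner.

none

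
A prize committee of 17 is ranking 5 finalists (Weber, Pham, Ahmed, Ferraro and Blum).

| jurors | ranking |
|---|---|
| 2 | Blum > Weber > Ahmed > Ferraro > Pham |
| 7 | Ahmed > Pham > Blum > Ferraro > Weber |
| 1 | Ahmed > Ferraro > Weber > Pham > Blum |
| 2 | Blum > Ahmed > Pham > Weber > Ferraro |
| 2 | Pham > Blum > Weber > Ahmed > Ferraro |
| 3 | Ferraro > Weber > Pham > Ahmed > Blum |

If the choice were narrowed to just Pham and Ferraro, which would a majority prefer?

Ballots ranking Pham above Ferraro: 7 + 2 + 2 = 11.
Ballots ranking Ferraro above Pham: 17 − 11 = 6.
Pham wins the head-to-head 11–6.

Pham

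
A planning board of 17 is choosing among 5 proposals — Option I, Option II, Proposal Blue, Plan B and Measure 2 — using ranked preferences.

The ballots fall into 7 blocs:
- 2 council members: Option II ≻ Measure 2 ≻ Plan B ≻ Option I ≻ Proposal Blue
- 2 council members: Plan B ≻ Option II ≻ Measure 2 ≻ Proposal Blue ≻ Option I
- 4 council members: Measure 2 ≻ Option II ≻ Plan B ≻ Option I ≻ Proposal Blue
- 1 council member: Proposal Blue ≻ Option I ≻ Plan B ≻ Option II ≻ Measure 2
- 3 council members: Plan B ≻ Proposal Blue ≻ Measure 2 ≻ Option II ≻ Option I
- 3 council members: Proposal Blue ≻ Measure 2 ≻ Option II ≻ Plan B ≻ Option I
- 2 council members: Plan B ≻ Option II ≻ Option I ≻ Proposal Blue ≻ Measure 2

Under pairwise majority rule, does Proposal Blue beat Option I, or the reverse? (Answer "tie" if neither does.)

Proposal Blue

Ballots ranking Proposal Blue above Option I: 2 + 1 + 3 + 3 = 9.
Ballots ranking Option I above Proposal Blue: 17 − 9 = 8.
Proposal Blue wins the head-to-head 9–8.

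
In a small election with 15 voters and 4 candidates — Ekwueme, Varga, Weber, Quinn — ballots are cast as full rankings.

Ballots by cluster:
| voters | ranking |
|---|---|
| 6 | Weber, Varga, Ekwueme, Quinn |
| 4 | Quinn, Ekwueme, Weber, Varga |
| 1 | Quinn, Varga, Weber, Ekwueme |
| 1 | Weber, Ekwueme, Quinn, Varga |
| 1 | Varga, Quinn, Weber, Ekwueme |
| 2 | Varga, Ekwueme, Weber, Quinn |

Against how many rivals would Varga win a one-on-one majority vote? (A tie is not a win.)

2

Varga against each rival (15 voters):
Varga vs Ekwueme: Varga wins 10–5.
Varga vs Weber: Weber, 11–4.
Varga vs Quinn: 6+1+2 = 9 for Varga, 6 for Quinn — Varga by 9–6.
Varga beats Ekwueme, Quinn; loses to Weber — 2 pairwise wins.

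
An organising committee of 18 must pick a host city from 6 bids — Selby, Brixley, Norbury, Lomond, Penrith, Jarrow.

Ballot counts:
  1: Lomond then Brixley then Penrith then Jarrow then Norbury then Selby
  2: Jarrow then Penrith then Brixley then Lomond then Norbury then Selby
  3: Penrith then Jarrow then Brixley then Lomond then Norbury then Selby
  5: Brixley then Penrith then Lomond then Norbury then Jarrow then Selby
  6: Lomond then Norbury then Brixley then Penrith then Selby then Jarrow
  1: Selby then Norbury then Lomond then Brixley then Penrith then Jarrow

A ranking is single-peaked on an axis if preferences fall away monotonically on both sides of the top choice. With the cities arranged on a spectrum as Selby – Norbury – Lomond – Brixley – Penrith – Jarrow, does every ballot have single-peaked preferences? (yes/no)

Axis positions: Selby=1, Norbury=2, Lomond=3, Brixley=4, Penrith=5, Jarrow=6.
Faction 1 (peak Lomond at position 3): ranking walks positions 3-4-5-6-2-1, expanding outward from the peak — single-peaked.
Faction 2 (peak Jarrow at position 6): ranking walks positions 6-5-4-3-2-1, expanding outward from the peak — single-peaked.
Faction 3 (peak Penrith at position 5): ranking walks positions 5-6-4-3-2-1, expanding outward from the peak — single-peaked.
Faction 4 (peak Brixley at position 4): ranking walks positions 4-5-3-2-6-1, expanding outward from the peak — single-peaked.
Faction 5 (peak Lomond at position 3): ranking walks positions 3-2-4-5-1-6, expanding outward from the peak — single-peaked.
Faction 6 (peak Selby at position 1): ranking walks positions 1-2-3-4-5-6, expanding outward from the peak — single-peaked.
Every ranking is single-peaked on this axis.

yes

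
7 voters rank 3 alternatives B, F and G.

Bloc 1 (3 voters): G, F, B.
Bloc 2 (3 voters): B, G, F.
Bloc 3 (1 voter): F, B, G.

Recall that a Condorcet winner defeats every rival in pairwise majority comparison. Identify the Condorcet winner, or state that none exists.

none

Head-to-head results (7 voters):
B vs F: F, 4–3.
B vs G: B wins 4–3.
F vs G: G, 6–1.
Every alternative loses at least once (B loses to F; F loses to G; G loses to B). The majority relation contains the cycle B > G > F > B, so there is no Condorcet winner.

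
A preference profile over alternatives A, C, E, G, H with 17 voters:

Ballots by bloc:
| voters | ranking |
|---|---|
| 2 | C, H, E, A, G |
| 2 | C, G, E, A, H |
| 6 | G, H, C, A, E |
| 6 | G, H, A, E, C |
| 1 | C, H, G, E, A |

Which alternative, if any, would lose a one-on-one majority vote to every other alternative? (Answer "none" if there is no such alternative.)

Pairwise majorities:
A vs C: C, 11–6.
A vs E: A wins 12–5.
A vs G: A is ranked higher on 2 ballots, G on 15. G wins 15–2.
A vs H: A is ranked higher on 2 ballots, H on 15. H wins 15–2.
C vs E: C, 11–6.
C vs G: 5 to 12, G.
C vs H: 5 to 12, H.
E vs G: E is ranked higher on 2 ballots, G on 15. G wins 15–2.
E vs H: E preferred on 2 ballots; H wins 15–2.
G–H: G 14–3.
E is beaten in every head-to-head and is the Condorcet loser.

E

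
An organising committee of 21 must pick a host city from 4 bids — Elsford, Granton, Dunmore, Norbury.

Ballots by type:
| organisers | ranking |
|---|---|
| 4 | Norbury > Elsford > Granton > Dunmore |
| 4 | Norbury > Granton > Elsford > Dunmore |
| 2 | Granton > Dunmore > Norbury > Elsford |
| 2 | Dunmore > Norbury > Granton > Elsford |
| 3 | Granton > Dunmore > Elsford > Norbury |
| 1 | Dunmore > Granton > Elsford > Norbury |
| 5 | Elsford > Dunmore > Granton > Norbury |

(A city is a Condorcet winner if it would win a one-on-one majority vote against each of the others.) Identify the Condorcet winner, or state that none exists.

Granton

Head-to-head results (21 organisers):
Elsford vs Granton: Granton, 12–9.
Elsford–Dunmore: Elsford 13–8.
Elsford–Norbury: Norbury 12–9.
Granton vs Dunmore: Granton, 13–8.
Granton vs Norbury: Granton wins 11–10.
Dunmore–Norbury: Dunmore 13–8.
Only Granton has no losses; Granton is the Condorcet winner.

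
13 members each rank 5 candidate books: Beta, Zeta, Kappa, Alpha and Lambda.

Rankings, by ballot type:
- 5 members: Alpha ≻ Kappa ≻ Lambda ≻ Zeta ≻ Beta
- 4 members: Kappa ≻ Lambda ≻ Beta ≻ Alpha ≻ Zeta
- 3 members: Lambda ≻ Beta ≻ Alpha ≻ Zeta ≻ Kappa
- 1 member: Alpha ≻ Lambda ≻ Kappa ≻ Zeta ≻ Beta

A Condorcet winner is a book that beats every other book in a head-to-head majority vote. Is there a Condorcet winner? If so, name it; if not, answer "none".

none

Pairwise majorities:
Beta–Zeta: Beta 7–6.
Beta vs Kappa: Kappa wins 10–3.
Beta–Alpha: Beta 7–6.
Beta vs Lambda: Lambda wins 13–0.
Zeta vs Kappa: Kappa wins 10–3.
Zeta vs Alpha: Alpha wins 13–0.
Zeta vs Lambda: Lambda wins 13–0.
Kappa vs Alpha: Alpha wins 9–4.
Kappa vs Lambda: Kappa wins 9–4.
Alpha–Lambda: Lambda 7–6.
No book is unbeaten: Beta loses to Kappa; Zeta loses to Beta; Kappa loses to Alpha; Alpha loses to Beta; Lambda loses to Kappa. In particular Beta beats Alpha beats Kappa beats Beta is a majority cycle — no Condorcet winner exists.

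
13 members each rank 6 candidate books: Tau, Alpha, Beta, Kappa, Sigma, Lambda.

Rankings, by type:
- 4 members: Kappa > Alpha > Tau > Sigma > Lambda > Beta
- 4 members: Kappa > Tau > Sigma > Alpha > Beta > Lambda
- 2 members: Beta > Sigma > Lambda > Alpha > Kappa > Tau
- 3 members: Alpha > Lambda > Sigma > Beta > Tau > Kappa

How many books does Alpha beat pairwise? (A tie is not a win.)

4

Alpha against each rival (13 members):
Alpha vs Tau: Alpha wins 9–4.
Alpha vs Beta: Alpha preferred on 4+4+3 = 11 ballots; Alpha wins 11–2.
Alpha vs Kappa: Alpha is ranked higher on 2+3 = 5 ballots, Kappa on 8. Kappa wins 8–5.
Alpha vs Sigma: Alpha wins 7–6.
Alpha vs Lambda: 4+4+3 = 11 for Alpha, 2 for Lambda — Alpha by 11–2.
Alpha beats Tau, Beta, Sigma, Lambda; loses to Kappa — 4 pairwise wins.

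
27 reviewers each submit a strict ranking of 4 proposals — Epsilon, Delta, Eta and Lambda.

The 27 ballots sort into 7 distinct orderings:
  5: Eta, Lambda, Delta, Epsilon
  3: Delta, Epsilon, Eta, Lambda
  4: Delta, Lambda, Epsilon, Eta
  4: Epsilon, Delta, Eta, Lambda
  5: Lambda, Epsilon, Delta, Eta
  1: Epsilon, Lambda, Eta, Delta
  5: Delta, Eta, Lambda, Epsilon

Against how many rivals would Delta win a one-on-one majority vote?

3

Delta against each rival (27 reviewers):
Delta vs Epsilon: Delta is ranked higher on 5+3+4+5 = 17 ballots, Epsilon on 10. Delta wins 17–10.
Delta vs Eta: Delta wins 21–6.
Delta vs Lambda: 16 to 11, Delta.
Delta beats Epsilon, Eta, Lambda — 3 pairwise wins.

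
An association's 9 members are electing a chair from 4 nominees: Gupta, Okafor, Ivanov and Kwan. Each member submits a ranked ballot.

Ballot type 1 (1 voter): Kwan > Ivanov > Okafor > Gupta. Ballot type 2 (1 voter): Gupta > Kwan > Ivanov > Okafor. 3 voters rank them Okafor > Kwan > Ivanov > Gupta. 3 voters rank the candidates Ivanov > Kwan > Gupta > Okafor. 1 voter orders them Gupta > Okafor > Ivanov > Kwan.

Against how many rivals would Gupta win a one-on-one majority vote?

1

Gupta against each rival (9 voters):
Gupta vs Okafor: Gupta preferred on 1+3+1 = 5 ballots; Gupta wins 5–4.
Gupta vs Ivanov: 1+1 = 2 for Gupta, 7 for Ivanov — Ivanov by 7–2.
Gupta–Kwan: Kwan 7–2.
Gupta beats Okafor; loses to Ivanov, Kwan — 1 pairwise win.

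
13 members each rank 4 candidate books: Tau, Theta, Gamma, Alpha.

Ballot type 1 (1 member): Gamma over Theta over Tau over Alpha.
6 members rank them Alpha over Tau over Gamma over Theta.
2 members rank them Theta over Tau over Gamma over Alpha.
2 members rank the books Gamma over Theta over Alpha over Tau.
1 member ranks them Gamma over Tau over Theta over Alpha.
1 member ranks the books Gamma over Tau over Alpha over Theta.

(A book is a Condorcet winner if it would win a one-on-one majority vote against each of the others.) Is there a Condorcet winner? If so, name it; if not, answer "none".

Head-to-head results (13 members):
Tau vs Theta: 8 to 5, Tau.
Tau vs Gamma: 8 to 5, Tau.
Tau vs Alpha: Tau is ranked higher on 1+2+1+1 = 5 ballots, Alpha on 8. Alpha wins 8–5.
Theta vs Gamma: Theta preferred on 2 ballots; Gamma wins 11–2.
Theta vs Alpha: Theta preferred on 1+2+2+1 = 6 ballots; Alpha wins 7–6.
Gamma vs Alpha: Gamma preferred on 1+2+2+1+1 = 7 ballots; Gamma wins 7–6.
Each book drops at least one matchup (Tau loses to Alpha; Theta loses to Tau; Gamma loses to Tau; Alpha loses to Gamma); the cycle Tau beats Gamma beats Alpha beats Tau rules out a Condorcet winner.

none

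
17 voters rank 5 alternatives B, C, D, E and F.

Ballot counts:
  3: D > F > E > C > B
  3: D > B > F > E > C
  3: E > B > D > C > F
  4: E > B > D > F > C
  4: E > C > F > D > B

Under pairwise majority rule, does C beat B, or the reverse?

B

Ballots ranking C above B: 3 + 4 = 7.
Ballots ranking B above C: 17 − 7 = 10.
B wins the head-to-head 10–7.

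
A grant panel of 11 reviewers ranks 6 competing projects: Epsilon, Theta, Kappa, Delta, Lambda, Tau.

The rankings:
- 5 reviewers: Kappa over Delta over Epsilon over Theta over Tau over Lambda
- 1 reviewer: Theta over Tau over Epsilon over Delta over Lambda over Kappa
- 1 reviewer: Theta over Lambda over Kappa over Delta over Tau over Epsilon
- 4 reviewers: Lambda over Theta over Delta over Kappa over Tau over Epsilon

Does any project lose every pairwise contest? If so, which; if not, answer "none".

Pairwise majorities:
Epsilon vs Theta: Epsilon is ranked higher on 5 ballots, Theta on 6. Theta wins 6–5.
Epsilon vs Kappa: Epsilon is ranked higher on 1 ballot, Kappa on 10. Kappa wins 10–1.
Epsilon vs Delta: 1 for Epsilon, 10 for Delta — Delta by 10–1.
Epsilon vs Lambda: Epsilon is ranked higher on 5+1 = 6 ballots, Lambda on 5. Epsilon wins 6–5.
Epsilon vs Tau: Tau, 6–5.
Theta–Kappa: Theta 6–5.
Theta–Delta: Theta 6–5.
Theta vs Lambda: Theta, 7–4.
Theta vs Tau: Theta wins 11–0.
Kappa–Delta: Kappa 6–5.
Kappa vs Lambda: Kappa preferred on 5 ballots; Lambda wins 6–5.
Kappa vs Tau: Kappa preferred on 5+1+4 = 10 ballots; Kappa wins 10–1.
Delta vs Lambda: Delta wins 6–5.
Delta vs Tau: Delta wins 10–1.
Lambda vs Tau: Lambda is ranked higher on 1+4 = 5 ballots, Tau on 6. Tau wins 6–5.
Each project has at least one pairwise win (Epsilon beats Lambda; Theta beats Epsilon; Kappa beats Epsilon; Delta beats Epsilon; Lambda beats Kappa; Tau beats Epsilon) — no Condorcet loser.

none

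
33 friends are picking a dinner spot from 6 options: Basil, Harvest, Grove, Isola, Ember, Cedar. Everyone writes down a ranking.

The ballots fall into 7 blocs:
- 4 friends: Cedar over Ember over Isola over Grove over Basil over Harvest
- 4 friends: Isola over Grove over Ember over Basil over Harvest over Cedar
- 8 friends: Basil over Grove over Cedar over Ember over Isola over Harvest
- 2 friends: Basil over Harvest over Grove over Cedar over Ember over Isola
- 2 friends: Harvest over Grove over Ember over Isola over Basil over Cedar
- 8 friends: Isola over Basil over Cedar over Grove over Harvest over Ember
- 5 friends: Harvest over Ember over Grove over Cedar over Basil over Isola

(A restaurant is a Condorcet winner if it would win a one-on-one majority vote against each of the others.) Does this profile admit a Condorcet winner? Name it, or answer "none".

Pairwise majorities:
Basil–Harvest: Basil 26–7.
Basil–Grove: Basil 18–15.
Basil vs Isola: Isola, 18–15.
Basil vs Ember: Basil, 18–15.
Basil–Cedar: Basil 24–9.
Harvest–Grove: Grove 24–9.
Harvest vs Isola: Isola, 24–9.
Harvest–Ember: Harvest 17–16.
Harvest vs Cedar: Cedar wins 20–13.
Grove vs Isola: Grove wins 17–16.
Grove vs Ember: Grove wins 24–9.
Grove vs Cedar: Grove, 21–12.
Isola vs Ember: Ember, 21–12.
Isola vs Cedar: Cedar wins 19–14.
Ember–Cedar: Cedar 22–11.
No restaurant is unbeaten: Basil loses to Isola; Harvest loses to Basil; Grove loses to Basil; Isola loses to Grove; Ember loses to Basil; Cedar loses to Basil. In particular Basil → Grove → Isola → Basil is a majority cycle — no Condorcet winner exists.

none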